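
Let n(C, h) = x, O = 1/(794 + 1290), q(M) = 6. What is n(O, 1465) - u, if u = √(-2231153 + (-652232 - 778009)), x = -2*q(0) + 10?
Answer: -2 - I*√3661394 ≈ -2.0 - 1913.5*I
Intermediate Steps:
x = -2 (x = -2*6 + 10 = -12 + 10 = -2)
u = I*√3661394 (u = √(-2231153 - 1430241) = √(-3661394) = I*√3661394 ≈ 1913.5*I)
O = 1/2084 ≈ 0.00047985
n(C, h) = -2
n(O, 1465) - u = -2 - I*√3661394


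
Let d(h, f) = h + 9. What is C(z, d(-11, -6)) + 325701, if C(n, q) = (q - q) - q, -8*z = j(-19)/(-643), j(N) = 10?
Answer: 325703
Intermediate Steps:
d(h, f) = 9 + h
z = 5/2572 (z = -5/(4*(-643)) = -5*(-1)/(4*643) = -⅛*(-10/643) = 5/2572 ≈ 0.0019440)
C(n, q) = -q (C(n, q) = 0 - q = -q)
C(z, d(-11, -6)) + 325701 = -(9 - 11) + 325701 = -1*(-2) + 325701 = 2 + 325701 = 325703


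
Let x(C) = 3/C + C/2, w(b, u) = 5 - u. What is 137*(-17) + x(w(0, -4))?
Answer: -13945/6 ≈ -2324.2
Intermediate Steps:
x(C) = C/2 + 3/C (x(C) = 3/C + C*(1/2) = 3/C + C/2 = C/2 + 3/C)
137*(-17) + x(w(0, -4)) = 137*(-17) + ((5 - 1*(-4))/2 + 3/(5 - 1*(-4))) = -2329 + ((5 + 4)/2 + 3/(5 + 4)) = -2329 + ((1/2)*9 + 3/9) = -2329 + (9/2 + 3*(1/9)) = -2329 + (9/2 + 1/3) = -2329 + 29/6 = -13945/6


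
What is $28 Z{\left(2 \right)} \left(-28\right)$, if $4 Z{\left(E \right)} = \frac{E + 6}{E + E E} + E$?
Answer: $- \frac{1960}{3} \approx -653.33$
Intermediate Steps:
$Z{\left(E \right)} = \frac{E}{4} + \frac{6 + E}{4 \left(E + E^{2}\right)}$ ($Z{\left(E \right)} = \frac{\frac{E + 6}{E + E E} + E}{4} = \frac{\frac{6 + E}{E + E^{2}} + E}{4} = \frac{E + \frac{6 + E}{E + E^{2}}}{4} = \frac{E}{4} + \frac{6 + E}{4 \left(E + E^{2}\right)}$)
$28 Z{\left(2 \right)} \left(-28\right) = 28 \frac{6 + 2 + 2^{2} + 2^{3}}{4 \cdot 2 \left(1 + 2\right)} \left(-28\right) = 28 \cdot \frac{1}{4} \cdot \frac{1}{2} \cdot \frac{1}{3} \left(6 + 2 + 4 + 8\right) \left(-28\right) = 28 \cdot \frac{1}{4} \cdot \frac{1}{2} \cdot \frac{1}{3} \cdot 20 \left(-28\right) = 28 \cdot \frac{5}{6} \left(-28\right) = \frac{70}{3} \left(-28\right) = - \frac{1960}{3}$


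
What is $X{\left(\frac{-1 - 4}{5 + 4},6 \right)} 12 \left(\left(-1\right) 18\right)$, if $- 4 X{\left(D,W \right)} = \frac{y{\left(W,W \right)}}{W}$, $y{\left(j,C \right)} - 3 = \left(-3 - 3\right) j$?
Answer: $-297$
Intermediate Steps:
$y{\left(j,C \right)} = 3 - 6 j$ ($y{\left(j,C \right)} = 3 + \left(-3 - 3\right) j = 3 - 6 j$)
$X{\left(D,W \right)} = - \frac{3 - 6 W}{4 W}$ ($X{\left(D,W \right)} = - \frac{\left(3 - 6 W\right) \frac{1}{W}}{4} = - \frac{\frac{1}{W} \left(3 - 6 W\right)}{4} = - \frac{3 - 6 W}{4 W}$)
$X{\left(\frac{-1 - 4}{5 + 4},6 \right)} 12 \left(\left(-1\right) 18\right) = \frac{3 \left(-1 + 2 \cdot 6\right)}{4 \cdot 6} \cdot 12 \left(\left(-1\right) 18\right) = \frac{3}{4} \cdot \frac{1}{6} \left(-1 + 12\right) 12 \left(-18\right) = \frac{3}{4} \cdot \frac{1}{6} \cdot 11 \cdot 12 \left(-18\right) = \frac{11}{8} \cdot 12 \left(-18\right) = \frac{33}{2} \left(-18\right) = -297$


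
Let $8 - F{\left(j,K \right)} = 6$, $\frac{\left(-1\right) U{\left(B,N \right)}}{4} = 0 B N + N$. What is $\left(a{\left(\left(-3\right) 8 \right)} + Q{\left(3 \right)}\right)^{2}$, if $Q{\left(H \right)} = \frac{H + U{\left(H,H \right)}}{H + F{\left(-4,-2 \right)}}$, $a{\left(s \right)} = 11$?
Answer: $\frac{2116}{25} \approx 84.64$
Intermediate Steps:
$U{\left(B,N \right)} = - 4 N$ ($U{\left(B,N \right)} = - 4 \left(0 B N + N\right) = - 4 \left(0 N + N\right) = - 4 \left(0 + N\right) = - 4 N$)
$F{\left(j,K \right)} = 2$ ($F{\left(j,K \right)} = 8 - 6 = 2$)
$Q{\left(H \right)} = - \frac{3 H}{2 + H}$ ($Q{\left(H \right)} = \frac{H - 4 H}{H + 2} = \frac{\left(-3\right) H}{2 + H} = - \frac{3 H}{2 + H}$)
$\left(a{\left(\left(-3\right) 8 \right)} + Q{\left(3 \right)}\right)^{2} = \left(11 - \frac{9}{2 + 3}\right)^{2} = \left(11 - \frac{9}{5}\right)^{2} = \left(\frac{46}{5}\right)^{2} = \frac{2116}{25}$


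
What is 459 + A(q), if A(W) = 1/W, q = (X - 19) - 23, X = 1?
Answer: 18818/41 ≈ 458.98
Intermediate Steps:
q = -41 (q = (1 - 19) - 23 = -18 - 23 = -41)
459 + A(q) = 459 + 1/(-41) = 459 - 1/41 = 18818/41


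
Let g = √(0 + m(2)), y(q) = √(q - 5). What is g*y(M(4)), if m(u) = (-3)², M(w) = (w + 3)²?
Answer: 6*√11 ≈ 19.900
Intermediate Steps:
M(w) = (3 + w)²
y(q) = √(-5 + q)
m(u) = 9
g = 3 (g = √(0 + 9) = √9 = 3)
g*y(M(4)) = 3*√(-5 + (3 + 4)²) = 3*√(-5 + 7²) = 3*√(-5 + 49) = 3*√44 = 3*(2*√11) = 6*√11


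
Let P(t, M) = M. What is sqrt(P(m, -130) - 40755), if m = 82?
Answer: I*sqrt(40885) ≈ 202.2*I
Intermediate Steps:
sqrt(P(m, -130) - 40755) = sqrt(-130 - 40755) = sqrt(-40885) = I*sqrt(40885)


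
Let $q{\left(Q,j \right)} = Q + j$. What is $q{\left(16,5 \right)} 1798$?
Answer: $37758$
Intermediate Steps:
$q{\left(16,5 \right)} 1798 = \left(16 + 5\right) 1798 = 21 \cdot 1798 = 37758$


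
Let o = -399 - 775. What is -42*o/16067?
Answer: 49308/16067 ≈ 3.0689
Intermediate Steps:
o = -1174
-42*o/16067 = -42*(-1174)/16067 = 49308*(1/16067) = 49308/16067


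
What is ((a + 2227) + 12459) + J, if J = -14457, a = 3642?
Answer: 3871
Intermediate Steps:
((a + 2227) + 12459) + J = ((3642 + 2227) + 12459) - 14457 = (5869 + 12459) - 14457 = 18328 - 14457 = 3871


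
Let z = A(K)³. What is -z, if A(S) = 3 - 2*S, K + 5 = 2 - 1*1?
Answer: -1331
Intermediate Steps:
K = -4 (K = -5 + (2 - 1*1) = -5 + (2 - 1) = -5 + 1 = -4)
z = 1331 (z = (3 - 2*(-4))³ = (3 + 8)³ = 11³ = 1331)
-z = -1*1331 = -1331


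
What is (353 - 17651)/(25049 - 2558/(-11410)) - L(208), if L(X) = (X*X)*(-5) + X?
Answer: 15441782375599/71452912 ≈ 2.1611e+5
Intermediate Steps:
L(X) = X - 5*X² (L(X) = X²*(-5) + X = -5*X² + X = X - 5*X²)
(353 - 17651)/(25049 - 2558/(-11410)) - L(208) = (353 - 17651)/(25049 - 2558/(-11410)) - 208*(1 - 5*208) = -17298/(25049 - 2558*(-1/11410)) - 208*(1 - 1040) = -17298/(25049 + 1279/5705) - 208*(-1039) = -17298/142905824/5705 - 1*(-216112) = -17298*5705/142905824 + 216112 = -49342545/71452912 + 216112 = 15441782375599/71452912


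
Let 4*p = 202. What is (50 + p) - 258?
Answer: -315/2 ≈ -157.50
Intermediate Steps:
p = 101/2 (p = (¼)*202 = 101/2 ≈ 50.500)
(50 + p) - 258 = (50 + 101/2) - 258 = 201/2 - 258 = -315/2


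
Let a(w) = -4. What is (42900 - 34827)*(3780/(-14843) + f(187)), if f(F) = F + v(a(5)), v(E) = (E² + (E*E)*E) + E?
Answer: 16146201825/14843 ≈ 1.0878e+6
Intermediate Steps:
v(E) = E + E² + E³ (v(E) = (E² + E²*E) + E = (E² + E³) + E = E + E² + E³)
f(F) = -52 + F (f(F) = F - 4*(1 - 4 + (-4)²) = F - 4*(1 - 4 + 16) = F - 4*13 = F - 52 = -52 + F)
(42900 - 34827)*(3780/(-14843) + f(187)) = (42900 - 34827)*(3780/(-14843) + (-52 + 187)) = 8073*(3780*(-1/14843) + 135) = 8073*(-3780/14843 + 135) = 8073*(2000025/14843) = 16146201825/14843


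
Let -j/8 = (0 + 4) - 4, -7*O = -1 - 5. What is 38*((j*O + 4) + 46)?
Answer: 1900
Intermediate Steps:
O = 6/7 (O = -(-1 - 5)/7 = -⅐*(-6) = 6/7 ≈ 0.85714)
j = 0 (j = -8*((0 + 4) - 4) = -8*(4 - 4) = -8*0 = 0)
38*((j*O + 4) + 46) = 38*((0*(6/7) + 4) + 46) = 38*((0 + 4) + 46) = 38*(4 + 46) = 38*50 = 1900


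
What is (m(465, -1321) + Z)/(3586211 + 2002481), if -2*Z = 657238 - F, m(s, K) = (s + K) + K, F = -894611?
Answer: -1556203/11177384 ≈ -0.13923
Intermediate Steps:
m(s, K) = s + 2*K (m(s, K) = (K + s) + K = s + 2*K)
Z = -1551849/2 (Z = -(657238 - 1*(-894611))/2 = -(657238 + 894611)/2 = -1/2*1551849 = -1551849/2 ≈ -7.7592e+5)
(m(465, -1321) + Z)/(3586211 + 2002481) = ((465 + 2*(-1321)) - 1551849/2)/(3586211 + 2002481) = ((465 - 2642) - 1551849/2)/5588692 = (-2177 - 1551849/2)*(1/5588692) = -1556203/2*1/5588692 = -1556203/11177384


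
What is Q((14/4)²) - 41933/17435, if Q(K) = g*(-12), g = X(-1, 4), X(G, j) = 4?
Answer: -878813/17435 ≈ -50.405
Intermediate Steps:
g = 4
Q(K) = -48 (Q(K) = 4*(-12) = -48)
Q((14/4)²) - 41933/17435 = -48 - 41933/17435 = -878813/17435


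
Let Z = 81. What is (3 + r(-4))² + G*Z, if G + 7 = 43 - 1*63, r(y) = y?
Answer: -2186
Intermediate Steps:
G = -27 (G = -7 + (43 - 1*63) = -7 + (43 - 63) = -7 - 20 = -27)
(3 + r(-4))² + G*Z = (3 - 4)² - 27*81 = (-1)² - 2187 = 1 - 2187 = -2186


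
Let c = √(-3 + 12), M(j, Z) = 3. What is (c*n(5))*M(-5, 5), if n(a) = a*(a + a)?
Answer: 450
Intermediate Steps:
c = 3 (c = √9 = 3)
n(a) = 2*a² (n(a) = a*(2*a) = 2*a²)
(c*n(5))*M(-5, 5) = (3*(2*5²))*3 = (3*(2*25))*3 = (3*50)*3 = 150*3 = 450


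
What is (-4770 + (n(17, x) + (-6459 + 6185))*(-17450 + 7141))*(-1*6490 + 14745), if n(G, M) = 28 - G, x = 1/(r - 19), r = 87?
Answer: 22342132735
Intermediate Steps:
x = 1/68 (x = 1/(87 - 19) = 1/68 ≈ 0.014706)
(-4770 + (n(17, x) + (-6459 + 6185))*(-17450 + 7141))*(-1*6490 + 14745) = (-4770 + ((28 - 1*17) + (-6459 + 6185))*(-17450 + 7141))*(-1*6490 + 14745) = (-4770 + ((28 - 17) - 274)*(-10309))*(-6490 + 14745) = (-4770 + (11 - 274)*(-10309))*8255 = (-4770 - 263*(-10309))*8255 = (-4770 + 2711267)*8255 = 2706497*8255 = 22342132735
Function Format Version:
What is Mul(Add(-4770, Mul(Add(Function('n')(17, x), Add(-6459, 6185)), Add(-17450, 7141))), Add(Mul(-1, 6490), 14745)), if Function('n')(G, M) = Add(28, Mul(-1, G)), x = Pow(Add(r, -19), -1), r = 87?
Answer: 22342132735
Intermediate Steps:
x = Rational(1, 68) (x = Pow(Add(87, -19), -1) = Pow(68, -1) = Rational(1, 68) ≈ 0.014706)
Mul(Add(-4770, Mul(Add(Function('n')(17, x), Add(-6459, 6185)), Add(-17450, 7141))), Add(Mul(-1, 6490), 14745)) = Mul(Add(-4770, Mul(Add(Add(28, Mul(-1, 17)), Add(-6459, 6185)), Add(-17450, 7141))), Add(Mul(-1, 6490), 14745)) = Mul(Add(-4770, Mul(Add(Add(28, -17), -274), -10309)), Add(-6490, 14745)) = Mul(Add(-4770, Mul(Add(11, -274), -10309)), 8255) = Mul(Add(-4770, Mul(-263, -10309)), 8255) = Mul(Add(-4770, 2711267), 8255) = Mul(2706497, 8255) = 22342132735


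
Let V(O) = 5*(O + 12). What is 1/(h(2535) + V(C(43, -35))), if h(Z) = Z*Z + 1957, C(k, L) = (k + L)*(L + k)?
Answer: 1/6428562 ≈ 1.5556e-7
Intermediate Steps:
C(k, L) = (L + k)**2 (C(k, L) = (L + k)*(L + k) = (L + k)**2)
h(Z) = 1957 + Z**2 (h(Z) = Z**2 + 1957 = 1957 + Z**2)
V(O) = 60 + 5*O (V(O) = 5*(12 + O) = 60 + 5*O)
1/(h(2535) + V(C(43, -35))) = 1/((1957 + 2535**2) + (60 + 5*(-35 + 43)**2)) = 1/((1957 + 6426225) + (60 + 5*8**2)) = 1/(6428182 + (60 + 5*64)) = 1/(6428182 + (60 + 320)) = 1/(6428182 + 380) = 1/6428562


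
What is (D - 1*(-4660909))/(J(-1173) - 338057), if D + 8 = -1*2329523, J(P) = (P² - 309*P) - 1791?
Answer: 1165689/699269 ≈ 1.6670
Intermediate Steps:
J(P) = -1791 + P² - 309*P
D = -2329531 (D = -8 - 1*2329523 = -8 - 2329523 = -2329531)
(D - 1*(-4660909))/(J(-1173) - 338057) = (-2329531 - 1*(-4660909))/((-1791 + (-1173)² - 309*(-1173)) - 338057) = (-2329531 + 4660909)/((-1791 + 1375929 + 362457) - 338057) = 2331378/(1736595 - 338057) = 2331378/1398538 = 2331378*(1/1398538) = 1165689/699269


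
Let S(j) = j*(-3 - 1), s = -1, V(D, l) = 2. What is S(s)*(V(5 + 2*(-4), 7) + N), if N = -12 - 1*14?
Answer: -96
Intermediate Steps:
N = -26 (N = -12 - 14 = -26)
S(j) = -4*j (S(j) = j*(-4) = -4*j)
S(s)*(V(5 + 2*(-4), 7) + N) = (-4*(-1))*(2 - 26) = 4*(-24) = -96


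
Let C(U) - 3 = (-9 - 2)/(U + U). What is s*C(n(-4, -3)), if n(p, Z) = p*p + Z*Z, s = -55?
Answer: -1529/10 ≈ -152.90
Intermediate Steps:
n(p, Z) = Z² + p² (n(p, Z) = p² + Z² = Z² + p²)
C(U) = 3 - 11/(2*U) (C(U) = 3 + (-9 - 2)/(U + U) = 3 - 11*1/(2*U) = 3 - 11/(2*U))
s*C(n(-4, -3)) = -55*(3 - 11/(2*((-3)² + (-4)²))) = -55*(3 - 11/(2*(9 + 16))) = -55*(3 - 11/2/25) = -55*(3 - 11/2*1/25) = -55*(3 - 11/50) = -55*139/50 = -1529/10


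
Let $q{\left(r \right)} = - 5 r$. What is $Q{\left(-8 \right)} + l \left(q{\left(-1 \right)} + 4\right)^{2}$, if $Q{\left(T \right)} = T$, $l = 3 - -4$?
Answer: $559$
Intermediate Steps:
$l = 7$ ($l = 3 + 4 = 7$)
$Q{\left(-8 \right)} + l \left(q{\left(-1 \right)} + 4\right)^{2} = -8 + 7 \left(\left(-5\right) \left(-1\right) + 4\right)^{2} = -8 + 7 \left(5 + 4\right)^{2} = -8 + 7 \cdot 9^{2} = -8 + 7 \cdot 81 = -8 + 567 = 559$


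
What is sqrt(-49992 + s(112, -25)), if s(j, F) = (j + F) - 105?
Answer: I*sqrt(50010) ≈ 223.63*I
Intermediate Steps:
s(j, F) = -105 + F + j (s(j, F) = (F + j) - 105 = -105 + F + j)
sqrt(-49992 + s(112, -25)) = sqrt(-49992 + (-105 - 25 + 112)) = sqrt(-49992 - 18) = sqrt(-50010) = I*sqrt(50010)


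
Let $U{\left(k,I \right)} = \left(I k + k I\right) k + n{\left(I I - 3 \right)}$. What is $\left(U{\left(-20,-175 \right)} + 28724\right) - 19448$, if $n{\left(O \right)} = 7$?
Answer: $-130717$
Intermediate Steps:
$U{\left(k,I \right)} = 7 + 2 I k^{2}$ ($U{\left(k,I \right)} = \left(I k + k I\right) k + 7 = \left(I k + I k\right) k + 7 = 2 I k k + 7 = 2 I k^{2} + 7 = 7 + 2 I k^{2}$)
$\left(U{\left(-20,-175 \right)} + 28724\right) - 19448 = \left(\left(7 + 2 \left(-175\right) \left(-20\right)^{2}\right) + 28724\right) - 19448 = \left(\left(7 + 2 \left(-175\right) 400\right) + 28724\right) - 19448 = \left(\left(7 - 140000\right) + 28724\right) - 19448 = \left(-139993 + 28724\right) - 19448 = -111269 - 19448 = -130717$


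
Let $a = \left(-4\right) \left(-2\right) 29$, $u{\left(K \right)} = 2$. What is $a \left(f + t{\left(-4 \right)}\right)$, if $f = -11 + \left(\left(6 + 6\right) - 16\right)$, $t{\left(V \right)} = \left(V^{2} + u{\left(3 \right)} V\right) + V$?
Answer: $-2552$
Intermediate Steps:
$t{\left(V \right)} = V^{2} + 3 V$ ($t{\left(V \right)} = \left(V^{2} + 2 V\right) + V = V^{2} + 3 V$)
$f = -15$ ($f = -11 + \left(12 - 16\right) = -11 - 4 = -15$)
$a = 232$ ($a = 8 \cdot 29 = 232$)
$a \left(f + t{\left(-4 \right)}\right) = 232 \left(-15 - 4 \left(3 - 4\right)\right) = 232 \left(-15 - -4\right) = 232 \left(-15 + 4\right) = 232 \left(-11\right) = -2552$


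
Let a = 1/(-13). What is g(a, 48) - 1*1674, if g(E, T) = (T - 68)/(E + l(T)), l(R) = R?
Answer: -1043162/623 ≈ -1674.4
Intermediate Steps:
a = -1/13 ≈ -0.076923
g(E, T) = (-68 + T)/(E + T) (g(E, T) = (T - 68)/(E + T) = (-68 + T)/(E + T))
g(a, 48) - 1*1674 = (-68 + 48)/(-1/13 + 48) - 1*1674 = -20/(623/13) - 1674 = (13/623)*(-20) - 1674 = -260/623 - 1674 = -1043162/623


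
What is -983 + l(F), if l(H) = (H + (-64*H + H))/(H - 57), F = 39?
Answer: -2546/3 ≈ -848.67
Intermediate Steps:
l(H) = -62*H/(-57 + H) (l(H) = (H - 63*H)/(-57 + H) = (-62*H)/(-57 + H) = -62*H/(-57 + H))
-983 + l(F) = -983 - 62*39/(-57 + 39) = -983 - 62*39/(-18) = -983 - 62*39*(-1/18) = -983 + 403/3 = -2546/3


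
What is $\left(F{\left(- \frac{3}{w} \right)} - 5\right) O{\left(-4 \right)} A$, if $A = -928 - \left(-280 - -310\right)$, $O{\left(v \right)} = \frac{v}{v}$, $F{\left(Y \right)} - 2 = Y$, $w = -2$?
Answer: $1437$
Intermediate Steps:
$F{\left(Y \right)} = 2 + Y$
$O{\left(v \right)} = 1$
$A = -958$ ($A = -928 - \left(-280 + 310\right) = -928 - 30 = -958$)
$\left(F{\left(- \frac{3}{w} \right)} - 5\right) O{\left(-4 \right)} A = \left(\left(2 - \frac{3}{-2}\right) - 5\right) 1 \left(-958\right) = \left(\left(2 - - \frac{3}{2}\right) - 5\right) 1 \left(-958\right) = \left(\left(2 + \frac{3}{2}\right) - 5\right) 1 \left(-958\right) = \left(\frac{7}{2} - 5\right) 1 \left(-958\right) = \left(- \frac{3}{2}\right) 1 \left(-958\right) = \left(- \frac{3}{2}\right) \left(-958\right) = 1437$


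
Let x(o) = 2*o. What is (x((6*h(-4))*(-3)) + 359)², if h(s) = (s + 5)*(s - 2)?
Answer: 330625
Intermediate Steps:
h(s) = (-2 + s)*(5 + s) (h(s) = (5 + s)*(-2 + s) = (-2 + s)*(5 + s))
(x((6*h(-4))*(-3)) + 359)² = (2*((6*(-10 + (-4)² + 3*(-4)))*(-3)) + 359)² = (2*((6*(-10 + 16 - 12))*(-3)) + 359)² = (2*((6*(-6))*(-3)) + 359)² = (2*(-36*(-3)) + 359)² = (2*108 + 359)² = (216 + 359)² = 575² = 330625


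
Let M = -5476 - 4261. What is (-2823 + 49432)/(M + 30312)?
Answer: 46609/20575 ≈ 2.2653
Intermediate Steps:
M = -9737
(-2823 + 49432)/(M + 30312) = (-2823 + 49432)/(-9737 + 30312) = 46609/20575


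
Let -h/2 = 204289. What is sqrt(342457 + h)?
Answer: I*sqrt(66121) ≈ 257.14*I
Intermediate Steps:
h = -408578 (h = -2*204289 = -408578)
sqrt(342457 + h) = sqrt(342457 - 408578) = sqrt(-66121) = I*sqrt(66121)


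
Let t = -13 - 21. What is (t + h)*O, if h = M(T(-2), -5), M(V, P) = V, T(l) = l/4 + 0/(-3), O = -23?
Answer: 1587/2 ≈ 793.50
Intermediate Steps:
T(l) = l/4 (T(l) = l*(1/4) + 0*(-1/3) = l/4 + 0 = l/4)
h = -1/2 (h = (1/4)*(-2) = -1/2 ≈ -0.50000)
t = -34
(t + h)*O = (-34 - 1/2)*(-23) = -69/2*(-23) = 1587/2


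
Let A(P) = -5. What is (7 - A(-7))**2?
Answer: 144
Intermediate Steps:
(7 - A(-7))**2 = (7 - 1*(-5))**2 = (7 + 5)**2 = 12**2 = 144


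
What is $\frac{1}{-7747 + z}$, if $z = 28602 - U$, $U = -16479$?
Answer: $\frac{1}{37334} \approx 2.6785 \cdot 10^{-5}$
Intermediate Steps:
$z = 45081$ ($z = 28602 - -16479 = 28602 + 16479 = 45081$)
$\frac{1}{-7747 + z} = \frac{1}{-7747 + 45081} = \frac{1}{37334}$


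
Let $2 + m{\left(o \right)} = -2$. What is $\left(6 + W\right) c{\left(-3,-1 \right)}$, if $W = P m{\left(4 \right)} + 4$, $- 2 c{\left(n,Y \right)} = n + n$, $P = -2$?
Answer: $54$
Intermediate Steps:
$c{\left(n,Y \right)} = - n$ ($c{\left(n,Y \right)} = - \frac{n + n}{2} = - \frac{2 n}{2} = - n$)
$m{\left(o \right)} = -4$ ($m{\left(o \right)} = -2 - 2 = -4$)
$W = 12$ ($W = \left(-2\right) \left(-4\right) + 4 = 8 + 4 = 12$)
$\left(6 + W\right) c{\left(-3,-1 \right)} = \left(6 + 12\right) \left(\left(-1\right) \left(-3\right)\right) = 18 \cdot 3 = 54$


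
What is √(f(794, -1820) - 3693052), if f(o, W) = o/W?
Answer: I*√3058216722470/910 ≈ 1921.7*I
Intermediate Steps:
√(f(794, -1820) - 3693052) = √(794/(-1820) - 3693052) = √(794*(-1/1820) - 3693052) = √(-397/910 - 3693052) = √(-3360677717/910) = I*√3058216722470/910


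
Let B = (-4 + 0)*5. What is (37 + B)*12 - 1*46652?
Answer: -46448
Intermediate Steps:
B = -20 (B = -4*5 = -20)
(37 + B)*12 - 1*46652 = (37 - 20)*12 - 1*46652 = 17*12 - 46652 = 204 - 46652 = -46448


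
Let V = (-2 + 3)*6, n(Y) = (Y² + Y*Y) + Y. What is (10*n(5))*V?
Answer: 3300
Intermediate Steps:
n(Y) = Y + 2*Y² (n(Y) = (Y² + Y²) + Y = 2*Y² + Y = Y + 2*Y²)
V = 6 (V = 1*6 = 6)
(10*n(5))*V = (10*(5*(1 + 2*5)))*6 = (10*(5*(1 + 10)))*6 = (10*(5*11))*6 = (10*55)*6 = 550*6 = 3300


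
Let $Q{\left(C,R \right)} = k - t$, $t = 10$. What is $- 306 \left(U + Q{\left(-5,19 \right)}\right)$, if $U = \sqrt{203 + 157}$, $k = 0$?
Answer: $3060 - 1836 \sqrt{10} \approx -2745.9$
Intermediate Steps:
$U = 6 \sqrt{10}$ ($U = \sqrt{360} = 6 \sqrt{10} \approx 18.974$)
$Q{\left(C,R \right)} = -10$ ($Q{\left(C,R \right)} = 0 - 10 = -10$)
$- 306 \left(U + Q{\left(-5,19 \right)}\right) = - 306 \left(6 \sqrt{10} - 10\right) = - 306 \left(-10 + 6 \sqrt{10}\right) = 3060 - 1836 \sqrt{10}$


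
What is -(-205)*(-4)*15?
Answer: -12300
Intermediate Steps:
-(-205)*(-4)*15 = -41*20*15 = -820*15 = -12300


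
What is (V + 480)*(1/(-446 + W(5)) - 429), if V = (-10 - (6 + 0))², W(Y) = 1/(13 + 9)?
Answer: -3097780576/9811 ≈ -3.1575e+5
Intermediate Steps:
W(Y) = 1/22
V = 256 (V = (-10 - 1*6)² = (-10 - 6)² = (-16)² = 256)
(V + 480)*(1/(-446 + W(5)) - 429) = (256 + 480)*(1/(-446 + 1/22) - 429) = 736*(1/(-9811/22) - 429) = 736*(-22/9811 - 429) = 736*(-4208941/9811) = -3097780576/9811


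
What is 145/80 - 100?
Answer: -1571/16 ≈ -98.188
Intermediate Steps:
145/80 - 100 = 145*(1/80) - 100 = 29/16 - 100 = -1571/16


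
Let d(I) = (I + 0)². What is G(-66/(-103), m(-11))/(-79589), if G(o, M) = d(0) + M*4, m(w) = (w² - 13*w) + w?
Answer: -1012/79589 ≈ -0.012715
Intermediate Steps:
d(I) = I²
m(w) = w² - 12*w
G(o, M) = 4*M (G(o, M) = 0² + M*4 = 0 + 4*M = 4*M)
G(-66/(-103), m(-11))/(-79589) = (4*(-11*(-12 - 11)))/(-79589) = (4*(-11*(-23)))*(-1/79589) = (4*253)*(-1/79589) = 1012*(-1/79589) = -1012/79589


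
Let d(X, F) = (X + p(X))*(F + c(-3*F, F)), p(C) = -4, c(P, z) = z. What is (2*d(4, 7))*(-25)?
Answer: 0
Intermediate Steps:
d(X, F) = 2*F*(-4 + X) (d(X, F) = (X - 4)*(F + F) = (-4 + X)*(2*F) = 2*F*(-4 + X))
(2*d(4, 7))*(-25) = (2*(2*7*(-4 + 4)))*(-25) = (2*(2*7*0))*(-25) = (2*0)*(-25) = 0*(-25) = 0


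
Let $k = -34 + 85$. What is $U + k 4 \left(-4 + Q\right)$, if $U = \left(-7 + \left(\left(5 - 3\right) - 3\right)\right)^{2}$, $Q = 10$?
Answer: $1288$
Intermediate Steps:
$k = 51$
$U = 64$ ($U = \left(-7 + \left(2 - 3\right)\right)^{2} = \left(-7 - 1\right)^{2} = \left(-8\right)^{2} = 64$)
$U + k 4 \left(-4 + Q\right) = 64 + 51 \cdot 4 \left(-4 + 10\right) = 64 + 51 \cdot 4 \cdot 6 = 64 + 51 \cdot 24 = 64 + 1224 = 1288$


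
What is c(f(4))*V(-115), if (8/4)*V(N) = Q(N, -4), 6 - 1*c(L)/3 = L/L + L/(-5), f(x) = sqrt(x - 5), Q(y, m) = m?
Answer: -30 - 6*I/5 ≈ -30.0 - 1.2*I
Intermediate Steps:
f(x) = sqrt(-5 + x)
c(L) = 15 + 3*L/5 (c(L) = 18 - 3*(L/L + L/(-5)) = 18 - 3*(1 + L*(-1/5)) = 18 - 3*(1 - L/5) = 18 + (-3 + 3*L/5) = 15 + 3*L/5)
V(N) = -2 (V(N) = (1/2)*(-4) = -2)
c(f(4))*V(-115) = (15 + 3*sqrt(-5 + 4)/5)*(-2) = (15 + 3*sqrt(-1)/5)*(-2) = (15 + 3*I/5)*(-2) = -30 - 6*I/5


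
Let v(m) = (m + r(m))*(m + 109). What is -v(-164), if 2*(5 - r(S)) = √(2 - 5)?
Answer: -8745 - 55*I*√3/2 ≈ -8745.0 - 47.631*I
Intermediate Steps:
r(S) = 5 - I*√3/2 (r(S) = 5 - √(2 - 5)/2 = 5 - I*√3/2)
v(m) = (109 + m)*(5 + m - I*√3/2) (v(m) = (m + (5 - I*√3/2))*(m + 109) = (5 + m - I*√3/2)*(109 + m) = (109 + m)*(5 + m - I*√3/2))
-v(-164) = -(545 + (-164)² + 114*(-164) - 109*I*√3/2 - ½*I*(-164)*√3) = -(545 + 26896 - 18696 - 109*I*√3/2 + 82*I*√3) = -(8745 + 55*I*√3/2) = -8745 - 55*I*√3/2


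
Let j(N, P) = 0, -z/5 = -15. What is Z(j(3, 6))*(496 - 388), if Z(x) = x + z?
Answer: 8100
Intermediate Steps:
z = 75 (z = -5*(-15) = 75)
Z(x) = 75 + x (Z(x) = x + 75 = 75 + x)
Z(j(3, 6))*(496 - 388) = (75 + 0)*(496 - 388) = 75*108 = 8100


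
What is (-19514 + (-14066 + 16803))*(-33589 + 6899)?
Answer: 447778130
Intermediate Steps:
(-19514 + (-14066 + 16803))*(-33589 + 6899) = (-19514 + 2737)*(-26690) = -16777*(-26690) = 447778130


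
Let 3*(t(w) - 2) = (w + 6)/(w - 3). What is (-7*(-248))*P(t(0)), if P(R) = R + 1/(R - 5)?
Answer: 60760/33 ≈ 1841.2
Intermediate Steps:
t(w) = 2 + (6 + w)/(3*(-3 + w)) (t(w) = 2 + ((w + 6)/(w - 3))/3 = 2 + ((6 + w)/(-3 + w))/3 = 2 + (6 + w)/(3*(-3 + w)))
P(R) = R + 1/(-5 + R)
(-7*(-248))*P(t(0)) = (-7*(-248))*((1 + ((-12 + 7*0)/(3*(-3 + 0)))² - 5*(-12 + 7*0)/(3*(-3 + 0)))/(-5 + (-12 + 7*0)/(3*(-3 + 0)))) = 1736*((1 + ((⅓)*(-12 + 0)/(-3))² - 5*(-12 + 0)/(3*(-3)))/(-5 + (⅓)*(-12 + 0)/(-3))) = 1736*((1 + ((⅓)*(-⅓)*(-12))² - 5*(-1)*(-12)/(3*3))/(-5 + (⅓)*(-⅓)*(-12))) = 1736*((1 + (4/3)² - 5*4/3)/(-5 + 4/3)) = 1736*((1 + 16/9 - 20/3)/(-11/3)) = 1736*(-3/11*(-35/9)) = 1736*(35/33) = 60760/33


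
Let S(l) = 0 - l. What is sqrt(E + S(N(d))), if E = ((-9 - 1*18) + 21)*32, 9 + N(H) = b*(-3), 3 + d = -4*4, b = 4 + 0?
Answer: 3*I*sqrt(19) ≈ 13.077*I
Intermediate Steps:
b = 4
d = -19 (d = -3 - 4*4 = -3 - 16 = -19)
N(H) = -21 (N(H) = -9 + 4*(-3) = -9 - 12 = -21)
S(l) = -l
E = -192 (E = ((-9 - 18) + 21)*32 = (-27 + 21)*32 = -6*32 = -192)
sqrt(E + S(N(d))) = sqrt(-192 - 1*(-21)) = sqrt(-192 + 21) = sqrt(-171) = 3*I*sqrt(19)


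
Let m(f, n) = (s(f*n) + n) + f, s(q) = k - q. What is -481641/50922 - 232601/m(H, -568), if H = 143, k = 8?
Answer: -16921490803/1371618018 ≈ -12.337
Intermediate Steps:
s(q) = 8 - q
m(f, n) = 8 + f + n - f*n (m(f, n) = ((8 - f*n) + n) + f = (8 + n - f*n) + f = 8 + f + n - f*n)
-481641/50922 - 232601/m(H, -568) = -481641/50922 - 232601/(8 + 143 - 568 - 1*143*(-568)) = -481641*1/50922 - 232601/(8 + 143 - 568 + 81224) = -160547/16974 - 232601/80807 = -16921490803/1371618018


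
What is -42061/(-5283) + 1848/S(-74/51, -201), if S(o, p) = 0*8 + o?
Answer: -247399835/195471 ≈ -1265.7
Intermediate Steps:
S(o, p) = o (S(o, p) = 0 + o = o)
-42061/(-5283) + 1848/S(-74/51, -201) = -42061/(-5283) + 1848/((-74/51)) = -42061*(-1/5283) + 1848/((-74*1/51)) = 42061/5283 + 1848/(-74/51) = 42061/5283 + 1848*(-51/74) = 42061/5283 - 47124/37 = -247399835/195471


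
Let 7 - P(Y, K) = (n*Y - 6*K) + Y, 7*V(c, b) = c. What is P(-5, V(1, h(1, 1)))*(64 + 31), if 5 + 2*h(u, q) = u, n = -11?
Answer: -28025/7 ≈ -4003.6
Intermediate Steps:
h(u, q) = -5/2 + u/2
V(c, b) = c/7
P(Y, K) = 7 + 6*K + 10*Y (P(Y, K) = 7 - ((-11*Y - 6*K) + Y) = 7 - (-10*Y - 6*K) = 7 + (6*K + 10*Y) = 7 + 6*K + 10*Y)
P(-5, V(1, h(1, 1)))*(64 + 31) = (7 + 6*((⅐)*1) + 10*(-5))*(64 + 31) = (7 + 6*(⅐) - 50)*95 = (7 + 6/7 - 50)*95 = -295/7*95 = -28025/7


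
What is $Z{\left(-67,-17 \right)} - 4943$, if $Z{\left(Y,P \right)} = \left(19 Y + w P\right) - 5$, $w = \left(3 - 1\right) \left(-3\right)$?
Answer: $-6119$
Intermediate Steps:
$w = -6$ ($w = 2 \left(-3\right) = -6$)
$Z{\left(Y,P \right)} = -5 - 6 P + 19 Y$ ($Z{\left(Y,P \right)} = \left(19 Y - 6 P\right) - 5 = \left(- 6 P + 19 Y\right) - 5 = -5 - 6 P + 19 Y$)
$Z{\left(-67,-17 \right)} - 4943 = \left(-5 - -102 + 19 \left(-67\right)\right) - 4943 = \left(-5 + 102 - 1273\right) - 4943 = -1176 - 4943 = -6119$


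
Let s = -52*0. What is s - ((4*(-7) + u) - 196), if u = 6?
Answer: 218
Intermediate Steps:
s = 0
s - ((4*(-7) + u) - 196) = 0 - ((4*(-7) + 6) - 196) = 0 - ((-28 + 6) - 196) = 0 - (-22 - 196) = 0 - 1*(-218) = 0 + 218 = 218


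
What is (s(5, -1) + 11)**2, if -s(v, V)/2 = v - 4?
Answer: 81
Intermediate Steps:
s(v, V) = 8 - 2*v (s(v, V) = -2*(v - 4) = -2*(-4 + v) = 8 - 2*v)
(s(5, -1) + 11)**2 = ((8 - 2*5) + 11)**2 = ((8 - 10) + 11)**2 = (-2 + 11)**2 = 9**2 = 81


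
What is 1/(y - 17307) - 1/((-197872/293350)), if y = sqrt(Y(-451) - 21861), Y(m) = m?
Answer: 43935452949323/29636730047096 - 2*I*sqrt(5578)/299554561 ≈ 1.4825 - 4.9865e-7*I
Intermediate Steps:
y = 2*I*sqrt(5578) (y = sqrt(-451 - 21861) = sqrt(-22312) = 2*I*sqrt(5578) ≈ 149.37*I)
1/(y - 17307) - 1/((-197872/293350)) = 1/(2*I*sqrt(5578) - 17307) - 1/((-197872/293350)) = 1/(-17307 + 2*I*sqrt(5578)) - 1/((-197872*1/293350)) = 1/(-17307 + 2*I*sqrt(5578)) - 1/(-98936/146675) = 1/(-17307 + 2*I*sqrt(5578)) - 1*(-146675/98936) = 1/(-17307 + 2*I*sqrt(5578)) + 146675/98936 = 146675/98936 + 1/(-17307 + 2*I*sqrt(5578))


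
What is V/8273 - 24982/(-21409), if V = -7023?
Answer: 56320679/177116657 ≈ 0.31799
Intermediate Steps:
V/8273 - 24982/(-21409) = -7023/8273 - 24982/(-21409) = -7023*1/8273 - 24982*(-1/21409) = -7023/8273 + 24982/21409 = 56320679/177116657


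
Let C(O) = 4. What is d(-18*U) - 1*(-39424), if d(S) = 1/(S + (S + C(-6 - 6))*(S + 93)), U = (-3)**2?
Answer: 423413761/10740 ≈ 39424.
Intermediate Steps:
U = 9
d(S) = 1/(S + (4 + S)*(93 + S)) (d(S) = 1/(S + (S + 4)*(S + 93)) = 1/(S + (4 + S)*(93 + S)))
d(-18*U) - 1*(-39424) = 1/(372 + (-18*9)**2 + 98*(-18*9)) - 1*(-39424) = 1/(372 + (-162)**2 + 98*(-162)) + 39424 = 1/(372 + 26244 - 15876) + 39424 = 1/10740 + 39424 = 423413761/10740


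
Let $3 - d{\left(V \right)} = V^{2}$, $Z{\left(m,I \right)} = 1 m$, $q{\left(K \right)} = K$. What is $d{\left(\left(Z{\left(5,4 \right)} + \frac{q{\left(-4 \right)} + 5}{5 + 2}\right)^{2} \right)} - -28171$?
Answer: $\frac{65966158}{2401} \approx 27474.0$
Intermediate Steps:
$Z{\left(m,I \right)} = m$
$d{\left(V \right)} = 3 - V^{2}$
$d{\left(\left(Z{\left(5,4 \right)} + \frac{q{\left(-4 \right)} + 5}{5 + 2}\right)^{2} \right)} - -28171 = \left(3 - \left(\left(5 + \frac{-4 + 5}{5 + 2}\right)^{2}\right)^{2}\right) - -28171 = \left(3 - \left(\left(5 + 1 \cdot \frac{1}{7}\right)^{2}\right)^{2}\right) + 28171 = \left(3 - \left(\left(5 + \frac{1}{7}\right)^{2}\right)^{2}\right) + 28171 = \left(3 - \left(\left(\frac{36}{7}\right)^{2}\right)^{2}\right) + 28171 = \left(3 - \left(\frac{1296}{49}\right)^{2}\right) + 28171 = \left(3 - \frac{1679616}{2401}\right) + 28171 = - \frac{1672413}{2401} + 28171 = \frac{65966158}{2401}$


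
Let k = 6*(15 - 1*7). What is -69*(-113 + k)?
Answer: 4485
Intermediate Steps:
k = 48 (k = 6*(15 - 7) = 6*8 = 48)
-69*(-113 + k) = -69*(-113 + 48) = -69*(-65) = 4485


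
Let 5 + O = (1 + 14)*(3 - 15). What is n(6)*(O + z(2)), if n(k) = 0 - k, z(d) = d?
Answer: 1098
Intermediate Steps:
n(k) = -k
O = -185 (O = -5 + (1 + 14)*(3 - 15) = -5 + 15*(-12) = -5 - 180 = -185)
n(6)*(O + z(2)) = (-1*6)*(-185 + 2) = -6*(-183) = 1098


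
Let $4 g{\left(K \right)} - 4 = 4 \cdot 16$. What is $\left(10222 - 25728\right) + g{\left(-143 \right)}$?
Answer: $-15489$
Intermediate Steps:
$g{\left(K \right)} = 17$ ($g{\left(K \right)} = 1 + \frac{4 \cdot 16}{4} = 1 + \frac{1}{4} \cdot 64 = 1 + 16 = 17$)
$\left(10222 - 25728\right) + g{\left(-143 \right)} = \left(10222 - 25728\right) + 17 = -15506 + 17 = -15489$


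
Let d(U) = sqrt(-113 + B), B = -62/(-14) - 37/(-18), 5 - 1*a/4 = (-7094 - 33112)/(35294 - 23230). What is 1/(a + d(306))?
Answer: 4775186052/174421364119 - 3411096*I*sqrt(187894)/174421364119 ≈ 0.027377 - 0.0084772*I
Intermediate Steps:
a = 50263/1508 (a = 20 - 4*(-7094 - 33112)/(35294 - 23230) = 20 - (-160824)/12064 = 20 - 4*(-20103/6032) = 20 + 20103/1508 = 50263/1508 ≈ 33.331)
B = 817/126 (B = -62*(-1/14) - 37*(-1/18) = 31/7 + 37/18 = 817/126 ≈ 6.4841)
d(U) = I*sqrt(187894)/42 (d(U) = sqrt(-113 + 817/126) = sqrt(-13421/126) = I*sqrt(187894)/42)
1/(a + d(306)) = 1/(50263/1508 + I*sqrt(187894)/42)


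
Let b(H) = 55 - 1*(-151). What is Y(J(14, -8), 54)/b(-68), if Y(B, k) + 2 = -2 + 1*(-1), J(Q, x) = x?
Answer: -5/206 ≈ -0.024272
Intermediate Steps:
b(H) = 206 (b(H) = 55 + 151 = 206)
Y(B, k) = -5 (Y(B, k) = -2 + (-2 + 1*(-1)) = -2 + (-2 - 1) = -2 - 3 = -5)
Y(J(14, -8), 54)/b(-68) = -5/206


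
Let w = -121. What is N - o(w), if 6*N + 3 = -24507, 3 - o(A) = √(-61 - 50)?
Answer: -4088 + I*√111 ≈ -4088.0 + 10.536*I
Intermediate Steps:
o(A) = 3 - I*√111 (o(A) = 3 - √(-61 - 50) = 3 - √(-111) = 3 - I*√111)
N = -4085 (N = -½ + (⅙)*(-24507) = -½ - 8169/2 = -4085)
N - o(w) = -4085 - (3 - I*√111) = -4085 + (-3 + I*√111) = -4088 + I*√111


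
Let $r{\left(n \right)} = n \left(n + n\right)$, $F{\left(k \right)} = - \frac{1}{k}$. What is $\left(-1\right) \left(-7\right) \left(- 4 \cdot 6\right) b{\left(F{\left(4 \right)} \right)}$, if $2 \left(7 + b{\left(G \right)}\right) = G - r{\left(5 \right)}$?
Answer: $5397$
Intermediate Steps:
$r{\left(n \right)} = 2 n^{2}$ ($r{\left(n \right)} = n 2 n = 2 n^{2}$)
$b{\left(G \right)} = -32 + \frac{G}{2}$ ($b{\left(G \right)} = -7 + \frac{G - 2 \cdot 5^{2}}{2} = -7 + \frac{G - 2 \cdot 25}{2} = -7 + \frac{G - 50}{2} = -7 + \frac{-50 + G}{2} = -7 + \left(-25 + \frac{G}{2}\right) = -32 + \frac{G}{2}$)
$\left(-1\right) \left(-7\right) \left(- 4 \cdot 6\right) b{\left(F{\left(4 \right)} \right)} = \left(-1\right) \left(-7\right) \left(- 4 \cdot 6\right) \left(-32 + \frac{\left(-1\right) \frac{1}{4}}{2}\right) = 7 \left(\left(-1\right) 24\right) \left(-32 + \frac{\left(-1\right) \frac{1}{4}}{2}\right) = 7 \left(-24\right) \left(-32 + \frac{1}{2} \left(- \frac{1}{4}\right)\right) = - 168 \left(-32 - \frac{1}{8}\right) = \left(-168\right) \left(- \frac{257}{8}\right) = 5397$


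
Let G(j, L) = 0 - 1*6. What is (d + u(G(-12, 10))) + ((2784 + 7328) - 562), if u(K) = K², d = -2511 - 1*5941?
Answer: 1134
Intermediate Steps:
G(j, L) = -6 (G(j, L) = 0 - 6 = -6)
d = -8452 (d = -2511 - 5941 = -8452)
(d + u(G(-12, 10))) + ((2784 + 7328) - 562) = (-8452 + (-6)²) + ((2784 + 7328) - 562) = (-8452 + 36) + (10112 - 562) = -8416 + 9550 = 1134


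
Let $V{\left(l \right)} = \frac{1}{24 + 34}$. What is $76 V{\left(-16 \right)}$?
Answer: $\frac{38}{29} \approx 1.3103$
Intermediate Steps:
$V{\left(l \right)} = \frac{1}{58}$
$76 V{\left(-16 \right)} = 76 \cdot \frac{1}{58} = \frac{38}{29}$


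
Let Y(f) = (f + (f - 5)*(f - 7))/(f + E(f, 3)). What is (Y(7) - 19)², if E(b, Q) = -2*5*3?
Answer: 197136/529 ≈ 372.66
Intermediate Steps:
E(b, Q) = -30 (E(b, Q) = -10*3 = -30)
Y(f) = (f + (-7 + f)*(-5 + f))/(-30 + f) (Y(f) = (f + (f - 5)*(f - 7))/(f - 30) = (f + (-5 + f)*(-7 + f))/(-30 + f) = (f + (-7 + f)*(-5 + f))/(-30 + f))
(Y(7) - 19)² = ((35 + 7² - 11*7)/(-30 + 7) - 19)² = ((35 + 49 - 77)/(-23) - 19)² = (-1/23*7 - 19)² = (-7/23 - 19)² = (-444/23)² = 197136/529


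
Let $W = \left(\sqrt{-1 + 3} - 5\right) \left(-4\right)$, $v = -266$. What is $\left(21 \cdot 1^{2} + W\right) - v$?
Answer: $307 - 4 \sqrt{2} \approx 301.34$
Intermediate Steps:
$W = 20 - 4 \sqrt{2}$ ($W = \left(\sqrt{2} - 5\right) \left(-4\right) = \left(-5 + \sqrt{2}\right) \left(-4\right) = 20 - 4 \sqrt{2} \approx 14.343$)
$\left(21 \cdot 1^{2} + W\right) - v = \left(21 \cdot 1^{2} + \left(20 - 4 \sqrt{2}\right)\right) - -266 = \left(21 \cdot 1 + \left(20 - 4 \sqrt{2}\right)\right) + 266 = \left(21 + \left(20 - 4 \sqrt{2}\right)\right) + 266 = \left(41 - 4 \sqrt{2}\right) + 266 = 307 - 4 \sqrt{2}$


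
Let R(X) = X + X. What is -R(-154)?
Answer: 308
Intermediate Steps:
R(X) = 2*X
-R(-154) = -2*(-154) = -1*(-308) = 308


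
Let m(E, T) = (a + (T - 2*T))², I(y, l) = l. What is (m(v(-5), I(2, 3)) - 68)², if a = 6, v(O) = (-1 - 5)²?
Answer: 3481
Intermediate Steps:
v(O) = 36 (v(O) = (-6)² = 36)
m(E, T) = (6 - T)² (m(E, T) = (6 + (T - 2*T))² = (6 - T)²)
(m(v(-5), I(2, 3)) - 68)² = ((-6 + 3)² - 68)² = ((-3)² - 68)² = (9 - 68)² = (-59)² = 3481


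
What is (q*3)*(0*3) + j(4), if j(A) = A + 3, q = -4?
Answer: 7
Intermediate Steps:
j(A) = 3 + A
(q*3)*(0*3) + j(4) = (-4*3)*(0*3) + (3 + 4) = -12*0 + 7 = 0 + 7 = 7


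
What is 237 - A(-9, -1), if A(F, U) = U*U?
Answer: 236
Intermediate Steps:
A(F, U) = U**2
237 - A(-9, -1) = 237 - 1*(-1)**2 = 237 - 1*1 = 237 - 1 = 236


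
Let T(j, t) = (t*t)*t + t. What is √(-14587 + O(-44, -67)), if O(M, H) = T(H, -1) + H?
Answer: 8*I*√229 ≈ 121.06*I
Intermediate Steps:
T(j, t) = t + t³ (T(j, t) = t²*t + t = t³ + t = t + t³)
O(M, H) = -2 + H (O(M, H) = (-1 + (-1)³) + H = (-1 - 1) + H = -2 + H)
√(-14587 + O(-44, -67)) = √(-14587 + (-2 - 67)) = √(-14587 - 69) = √(-14656) = 8*I*√229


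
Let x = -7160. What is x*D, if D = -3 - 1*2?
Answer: 35800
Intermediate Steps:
D = -5 (D = -3 - 2 = -5)
x*D = -7160*(-5) = 35800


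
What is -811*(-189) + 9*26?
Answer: 153513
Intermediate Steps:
-811*(-189) + 9*26 = 153279 + 234 = 153513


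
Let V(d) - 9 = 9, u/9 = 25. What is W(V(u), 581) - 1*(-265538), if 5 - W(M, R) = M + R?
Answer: 264944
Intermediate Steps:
u = 225 (u = 9*25 = 225)
V(d) = 18 (V(d) = 9 + 9 = 18)
W(M, R) = 5 - M - R (W(M, R) = 5 - (M + R) = 5 + (-M - R) = 5 - M - R)
W(V(u), 581) - 1*(-265538) = (5 - 1*18 - 1*581) - 1*(-265538) = (5 - 18 - 581) + 265538 = -594 + 265538 = 264944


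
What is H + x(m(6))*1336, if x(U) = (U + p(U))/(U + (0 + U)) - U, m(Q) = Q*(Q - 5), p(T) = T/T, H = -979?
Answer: -24647/3 ≈ -8215.7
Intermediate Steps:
p(T) = 1
m(Q) = Q*(-5 + Q)
x(U) = -U + (1 + U)/(2*U) (x(U) = (U + 1)/(U + (0 + U)) - U = (1 + U)/(U + U) - U = (1 + U)/((2*U)) - U = (1 + U)*(1/(2*U)) - U = (1 + U)/(2*U) - U = -U + (1 + U)/(2*U))
H + x(m(6))*1336 = -979 + (1/2 + 1/(2*((6*(-5 + 6)))) - 6*(-5 + 6))*1336 = -979 + (1/2 + 1/(2*((6*1))) - 6)*1336 = -979 + (1/2 + (1/2)/6 - 1*6)*1336 = -979 + (1/2 + (1/2)*(1/6) - 6)*1336 = -979 + (1/2 + 1/12 - 6)*1336 = -979 - 65/12*1336 = -979 - 21710/3 = -24647/3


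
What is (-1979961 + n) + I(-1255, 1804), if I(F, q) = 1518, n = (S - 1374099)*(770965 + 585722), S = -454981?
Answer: -2481491036403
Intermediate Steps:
n = -2481489057960 (n = (-454981 - 1374099)*(770965 + 585722) = -1829080*1356687 = -2481489057960)
(-1979961 + n) + I(-1255, 1804) = (-1979961 - 2481489057960) + 1518 = -2481491037921 + 1518 = -2481491036403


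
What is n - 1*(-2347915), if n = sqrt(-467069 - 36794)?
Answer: 2347915 + I*sqrt(503863) ≈ 2.3479e+6 + 709.83*I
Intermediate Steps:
n = I*sqrt(503863) (n = sqrt(-503863) = I*sqrt(503863) ≈ 709.83*I)
n - 1*(-2347915) = I*sqrt(503863) - 1*(-2347915) = I*sqrt(503863) + 2347915 = 2347915 + I*sqrt(503863)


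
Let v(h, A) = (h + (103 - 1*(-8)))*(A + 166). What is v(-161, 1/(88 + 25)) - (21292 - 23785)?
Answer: -656241/113 ≈ -5807.4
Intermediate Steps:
v(h, A) = (111 + h)*(166 + A) (v(h, A) = (h + (103 + 8))*(166 + A) = (h + 111)*(166 + A) = (111 + h)*(166 + A))
v(-161, 1/(88 + 25)) - (21292 - 23785) = (18426 + 111/(88 + 25) + 166*(-161) - 161/(88 + 25)) - (21292 - 23785) = (18426 + 111/113 - 26726 - 161/113) - 1*(-2493) = (18426 + 111*(1/113) - 26726 + (1/113)*(-161)) + 2493 = (18426 + 111/113 - 26726 - 161/113) + 2493 = -937950/113 + 2493 = -656241/113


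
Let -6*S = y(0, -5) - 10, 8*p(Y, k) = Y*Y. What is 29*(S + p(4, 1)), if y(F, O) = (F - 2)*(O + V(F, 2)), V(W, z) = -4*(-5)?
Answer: 754/3 ≈ 251.33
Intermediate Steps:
V(W, z) = 20
y(F, O) = (-2 + F)*(20 + O) (y(F, O) = (F - 2)*(O + 20) = (-2 + F)*(20 + O))
p(Y, k) = Y**2/8 (p(Y, k) = (Y*Y)/8 = Y**2/8)
S = 20/3 (S = -((-40 - 2*(-5) + 20*0 + 0*(-5)) - 10)/6 = -((-40 + 10 + 0 + 0) - 10)/6 = -(-30 - 10)/6 = -1/6*(-40) = 20/3 ≈ 6.6667)
29*(S + p(4, 1)) = 29*(20/3 + (1/8)*4**2) = 29*(20/3 + (1/8)*16) = 29*(20/3 + 2) = 29*(26/3) = 754/3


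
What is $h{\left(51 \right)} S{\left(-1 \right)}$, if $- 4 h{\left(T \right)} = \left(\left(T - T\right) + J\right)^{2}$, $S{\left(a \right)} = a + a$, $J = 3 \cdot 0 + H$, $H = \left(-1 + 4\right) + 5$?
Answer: $32$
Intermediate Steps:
$H = 8$ ($H = 3 + 5 = 8$)
$J = 8$ ($J = 3 \cdot 0 + 8 = 0 + 8 = 8$)
$S{\left(a \right)} = 2 a$
$h{\left(T \right)} = -16$ ($h{\left(T \right)} = - \frac{\left(\left(T - T\right) + 8\right)^{2}}{4} = - \frac{\left(0 + 8\right)^{2}}{4} = - \frac{8^{2}}{4} = \left(- \frac{1}{4}\right) 64 = -16$)
$h{\left(51 \right)} S{\left(-1 \right)} = - 16 \cdot 2 \left(-1\right) = \left(-16\right) \left(-2\right) = 32$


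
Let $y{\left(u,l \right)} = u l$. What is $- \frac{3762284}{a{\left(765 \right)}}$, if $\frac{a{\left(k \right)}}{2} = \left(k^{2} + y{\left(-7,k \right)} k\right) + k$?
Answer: $\frac{1881142}{3510585} \approx 0.53585$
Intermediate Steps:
$y{\left(u,l \right)} = l u$
$a{\left(k \right)} = - 12 k^{2} + 2 k$ ($a{\left(k \right)} = 2 \left(\left(k^{2} + k \left(-7\right) k\right) + k\right) = 2 \left(\left(k^{2} + - 7 k k\right) + k\right) = 2 \left(\left(k^{2} - 7 k^{2}\right) + k\right) = 2 \left(- 6 k^{2} + k\right) = 2 \left(k - 6 k^{2}\right) = - 12 k^{2} + 2 k$)
$- \frac{3762284}{a{\left(765 \right)}} = - \frac{3762284}{2 \cdot 765 \left(1 - 4590\right)} = - \frac{3762284}{2 \cdot 765 \left(-4589\right)} = - \frac{3762284}{-7021170} = \left(-3762284\right) \left(- \frac{1}{7021170}\right) = \frac{1881142}{3510585}$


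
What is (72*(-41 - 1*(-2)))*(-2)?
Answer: 5616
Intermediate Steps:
(72*(-41 - 1*(-2)))*(-2) = (72*(-41 + 2))*(-2) = (72*(-39))*(-2) = -2808*(-2) = 5616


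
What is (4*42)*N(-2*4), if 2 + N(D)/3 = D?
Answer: -5040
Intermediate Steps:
N(D) = -6 + 3*D
(4*42)*N(-2*4) = (4*42)*(-6 + 3*(-2*4)) = 168*(-6 + 3*(-8)) = 168*(-6 - 24) = 168*(-30) = -5040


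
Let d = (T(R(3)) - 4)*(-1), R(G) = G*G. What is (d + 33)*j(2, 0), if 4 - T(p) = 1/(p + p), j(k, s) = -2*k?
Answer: -1190/9 ≈ -132.22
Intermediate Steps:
R(G) = G²
T(p) = 4 - 1/(2*p) (T(p) = 4 - 1/(p + p) = 4 - 1/(2*p))
d = 1/18 (d = ((4 - 1/(2*(3²))) - 4)*(-1) = ((4 - ½/9) - 4)*(-1) = ((4 - ½*⅑) - 4)*(-1) = ((4 - 1/18) - 4)*(-1) = (71/18 - 4)*(-1) = -1/18*(-1) = 1/18 ≈ 0.055556)
(d + 33)*j(2, 0) = (1/18 + 33)*(-2*2) = (595/18)*(-4) = -1190/9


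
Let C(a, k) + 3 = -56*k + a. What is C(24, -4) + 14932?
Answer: 15177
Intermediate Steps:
C(a, k) = -3 + a - 56*k (C(a, k) = -3 + (-56*k + a) = -3 + (a - 56*k) = -3 + a - 56*k)
C(24, -4) + 14932 = (-3 + 24 - 56*(-4)) + 14932 = (-3 + 24 + 224) + 14932 = 245 + 14932 = 15177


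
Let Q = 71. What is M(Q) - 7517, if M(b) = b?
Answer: -7446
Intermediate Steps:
M(Q) - 7517 = 71 - 7517 = -7446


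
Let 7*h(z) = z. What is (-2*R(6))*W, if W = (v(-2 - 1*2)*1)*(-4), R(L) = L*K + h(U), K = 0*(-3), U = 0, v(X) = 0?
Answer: 0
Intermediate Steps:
h(z) = z/7
K = 0
R(L) = 0 (R(L) = L*0 + (⅐)*0 = 0 + 0 = 0)
W = 0 (W = (0*1)*(-4) = 0*(-4) = 0)
(-2*R(6))*W = -2*0*0 = 0*0 = 0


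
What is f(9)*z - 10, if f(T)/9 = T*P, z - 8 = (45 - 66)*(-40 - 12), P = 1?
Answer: 89090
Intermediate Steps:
z = 1100 (z = 8 + (45 - 66)*(-40 - 12) = 8 - 21*(-52) = 8 + 1092 = 1100)
f(T) = 9*T (f(T) = 9*(T*1) = 9*T)
f(9)*z - 10 = (9*9)*1100 - 10 = 81*1100 - 10 = 89100 - 10 = 89090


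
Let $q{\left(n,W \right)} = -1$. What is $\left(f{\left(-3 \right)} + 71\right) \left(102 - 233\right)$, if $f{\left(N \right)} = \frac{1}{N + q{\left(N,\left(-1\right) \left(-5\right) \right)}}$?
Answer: $- \frac{37073}{4} \approx -9268.3$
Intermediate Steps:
$f{\left(N \right)} = \frac{1}{-1 + N}$ ($f{\left(N \right)} = \frac{1}{N - 1} = \frac{1}{-1 + N}$)
$\left(f{\left(-3 \right)} + 71\right) \left(102 - 233\right) = \left(\frac{1}{-1 - 3} + 71\right) \left(102 - 233\right) = \left(\frac{1}{-4} + 71\right) \left(102 - 233\right) = \left(- \frac{1}{4} + 71\right) \left(-131\right) = \frac{283}{4} \left(-131\right) = - \frac{37073}{4}$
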